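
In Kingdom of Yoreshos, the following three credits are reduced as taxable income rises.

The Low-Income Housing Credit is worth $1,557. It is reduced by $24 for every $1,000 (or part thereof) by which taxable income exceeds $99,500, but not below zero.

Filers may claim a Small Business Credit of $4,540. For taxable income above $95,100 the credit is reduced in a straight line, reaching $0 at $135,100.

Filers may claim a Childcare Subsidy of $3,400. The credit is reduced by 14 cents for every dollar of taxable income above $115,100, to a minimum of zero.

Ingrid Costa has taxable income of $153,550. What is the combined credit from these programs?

$237

Low-Income Housing Credit: income exceeds $99,500 by $54,050, which is 55 full-or-partial $1,000 increments; reduction = 55 × $24 = $1,320, leaving $237.
Small Business Credit: $153,550 is at or above $135,100, so the credit is $0.
Childcare Subsidy: 14% of the $38,450 excess over $115,100 is $5,383 ≥ base, so the credit is $0.
Total: $237 + $0 + $0 = $237.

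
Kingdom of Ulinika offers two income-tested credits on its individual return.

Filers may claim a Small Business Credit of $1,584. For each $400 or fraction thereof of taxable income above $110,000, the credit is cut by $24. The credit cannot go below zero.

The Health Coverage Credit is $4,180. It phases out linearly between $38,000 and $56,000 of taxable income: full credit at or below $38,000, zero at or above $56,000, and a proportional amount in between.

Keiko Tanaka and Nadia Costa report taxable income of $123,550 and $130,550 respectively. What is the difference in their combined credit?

Keiko ($123,550): Small Business Credit: income exceeds $110,000 by $13,550, which is 34 full-or-partial $400 increments; reduction = 34 × $24 = $816, leaving $768. Health Coverage Credit: $123,550 is at or above $56,000, so the credit is $0. total $768 + $0 = $768
Nadia ($130,550): Small Business Credit: income exceeds $110,000 by $20,550, which is 52 full-or-partial $400 increments; reduction = 52 × $24 = $1,248, leaving $336. Health Coverage Credit: $130,550 is at or above $56,000, so the credit is $0. total $336 + $0 = $336
Difference: |$768 − $336| = $432.

$432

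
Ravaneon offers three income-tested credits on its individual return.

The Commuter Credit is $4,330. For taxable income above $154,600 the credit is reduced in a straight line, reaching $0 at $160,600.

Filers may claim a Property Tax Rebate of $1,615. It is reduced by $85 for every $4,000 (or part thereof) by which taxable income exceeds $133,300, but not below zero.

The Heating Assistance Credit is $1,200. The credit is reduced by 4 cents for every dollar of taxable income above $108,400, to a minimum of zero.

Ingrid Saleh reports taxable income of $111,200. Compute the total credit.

Commuter Credit: $111,200 is at or below the $154,600 threshold, so the full $4,330 applies.
Property Tax Rebate: $111,200 is at or below the $133,300 threshold, so the full $1,615 applies.
Heating Assistance Credit: 4% of the $2,800 excess over $108,400 is $112; credit = $1,200 − $112 = $1,088.
Total: $4,330 + $1,615 + $1,088 = $7,033.

$7,033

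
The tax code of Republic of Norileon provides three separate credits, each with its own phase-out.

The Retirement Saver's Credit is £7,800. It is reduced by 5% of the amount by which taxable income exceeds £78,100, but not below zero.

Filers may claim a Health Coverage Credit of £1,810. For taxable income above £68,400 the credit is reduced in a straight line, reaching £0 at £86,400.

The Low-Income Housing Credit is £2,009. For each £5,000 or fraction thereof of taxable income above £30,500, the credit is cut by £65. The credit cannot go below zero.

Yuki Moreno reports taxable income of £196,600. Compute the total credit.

£1,875

Retirement Saver's Credit: 5% of the £118,500 excess over £78,100 is £5,925; credit = £7,800 − £5,925 = £1,875.
Health Coverage Credit: £196,600 is at or above £86,400, so the credit is £0.
Low-Income Housing Credit: income exceeds £30,500 by £166,100 → 34 increments × £65 = £2,210 ≥ base, so the credit is £0.
Total: £1,875 + £0 + £0 = £1,875.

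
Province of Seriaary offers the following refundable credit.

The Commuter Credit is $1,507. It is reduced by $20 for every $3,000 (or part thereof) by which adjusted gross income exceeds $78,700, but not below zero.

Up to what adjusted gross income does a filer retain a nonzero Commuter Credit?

$303,700

After 75 increments the reduction is 75 × $20 = $1,500, leaving $7; one more increment wipes it out. Increment 75 ends at excess 75 × $3,000 = $225,000, so the highest qualifying income is $78,700 + $225,000 = $303,700.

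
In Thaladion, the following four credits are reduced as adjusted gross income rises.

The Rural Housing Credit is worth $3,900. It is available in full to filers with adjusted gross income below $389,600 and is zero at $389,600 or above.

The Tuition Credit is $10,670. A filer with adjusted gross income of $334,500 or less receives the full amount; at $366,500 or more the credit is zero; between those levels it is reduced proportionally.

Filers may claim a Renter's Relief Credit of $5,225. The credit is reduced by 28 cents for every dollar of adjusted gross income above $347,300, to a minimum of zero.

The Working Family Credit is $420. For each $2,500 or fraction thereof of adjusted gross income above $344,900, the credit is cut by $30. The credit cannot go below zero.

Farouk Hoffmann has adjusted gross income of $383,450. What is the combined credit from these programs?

Rural Housing Credit: $383,450 is below the $389,600 cutoff, so the full $3,900 applies.
Tuition Credit: $383,450 is at or above $366,500, so the credit is $0.
Renter's Relief Credit: 28% of the $36,150 excess over $347,300 is $10,122 ≥ base, so the credit is $0.
Working Family Credit: income exceeds $344,900 by $38,550 → 16 increments × $30 = $480 ≥ base, so the credit is $0.
Total: $3,900 + $0 + $0 + $0 = $3,900.

$3,900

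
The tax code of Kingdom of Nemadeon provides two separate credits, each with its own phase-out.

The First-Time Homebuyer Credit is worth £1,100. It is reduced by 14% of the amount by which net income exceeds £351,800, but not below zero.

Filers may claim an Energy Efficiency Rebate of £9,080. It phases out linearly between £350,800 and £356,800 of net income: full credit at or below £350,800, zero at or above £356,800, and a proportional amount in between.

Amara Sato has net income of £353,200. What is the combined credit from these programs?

£6,352

First-Time Homebuyer Credit: 14% of the £1,400 excess over £351,800 is £196; credit = £1,100 − £196 = £904.
Energy Efficiency Rebate: £353,200 is £2,400 into a £6,000 phase-out range, leaving 3,600/6,000 of the credit: £9,080 × 3,600/6,000 = £5,448.
Total: £904 + £5,448 = £6,352.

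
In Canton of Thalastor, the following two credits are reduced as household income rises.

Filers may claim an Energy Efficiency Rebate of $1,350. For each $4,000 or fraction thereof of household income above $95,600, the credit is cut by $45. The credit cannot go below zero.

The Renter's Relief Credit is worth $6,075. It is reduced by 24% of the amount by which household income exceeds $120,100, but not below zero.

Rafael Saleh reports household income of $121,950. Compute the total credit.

$6,666

Energy Efficiency Rebate: income exceeds $95,600 by $26,350, which is 7 full-or-partial $4,000 increments; reduction = 7 × $45 = $315, leaving $1,035.
Renter's Relief Credit: 24% of the $1,850 excess over $120,100 is $444; credit = $6,075 − $444 = $5,631.
Total: $1,035 + $5,631 = $6,666.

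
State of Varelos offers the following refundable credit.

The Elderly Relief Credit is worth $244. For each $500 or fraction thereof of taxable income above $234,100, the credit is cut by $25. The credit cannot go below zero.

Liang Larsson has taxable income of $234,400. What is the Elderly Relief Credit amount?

$219

Elderly Relief Credit: income exceeds $234,100 by $300, which is 1 full-or-partial $500 increment; reduction = 1 × $25 = $25, leaving $219.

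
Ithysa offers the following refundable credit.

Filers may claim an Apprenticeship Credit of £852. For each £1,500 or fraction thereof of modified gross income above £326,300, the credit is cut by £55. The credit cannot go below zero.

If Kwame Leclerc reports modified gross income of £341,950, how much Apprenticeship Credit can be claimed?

Apprenticeship Credit: income exceeds £326,300 by £15,650, which is 11 full-or-partial £1,500 increments; reduction = 11 × £55 = £605, leaving £247.

£247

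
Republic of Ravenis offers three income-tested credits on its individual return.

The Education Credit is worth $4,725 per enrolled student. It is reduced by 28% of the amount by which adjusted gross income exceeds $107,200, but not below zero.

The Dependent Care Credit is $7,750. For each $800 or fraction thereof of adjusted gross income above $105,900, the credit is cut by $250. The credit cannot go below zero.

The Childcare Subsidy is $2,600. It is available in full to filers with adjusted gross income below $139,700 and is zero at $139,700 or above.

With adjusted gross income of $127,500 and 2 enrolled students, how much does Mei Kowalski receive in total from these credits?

$7,366

Education Credit: base = 2 × $4,725 = $9,450. 28% of the $20,300 excess over $107,200 is $5,684; credit = $9,450 − $5,684 = $3,766.
Dependent Care Credit: income exceeds $105,900 by $21,600, which is 27 full-or-partial $800 increments; reduction = 27 × $250 = $6,750, leaving $1,000.
Childcare Subsidy: $127,500 is below the $139,700 cutoff, so the full $2,600 applies.
Total: $3,766 + $1,000 + $2,600 = $7,366.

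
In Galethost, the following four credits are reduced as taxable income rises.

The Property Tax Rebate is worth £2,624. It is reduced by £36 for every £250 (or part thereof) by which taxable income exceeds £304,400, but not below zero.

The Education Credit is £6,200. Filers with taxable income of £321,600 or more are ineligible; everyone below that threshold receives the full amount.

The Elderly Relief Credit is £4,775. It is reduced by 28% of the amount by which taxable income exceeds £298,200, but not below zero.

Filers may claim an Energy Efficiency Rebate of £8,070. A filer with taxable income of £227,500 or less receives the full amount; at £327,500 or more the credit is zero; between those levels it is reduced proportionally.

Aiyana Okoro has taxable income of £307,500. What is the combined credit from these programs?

£12,141

Property Tax Rebate: income exceeds £304,400 by £3,100, which is 13 full-or-partial £250 increments; reduction = 13 × £36 = £468, leaving £2,156.
Education Credit: £307,500 is below the £321,600 cutoff, so the full £6,200 applies.
Elderly Relief Credit: 28% of the £9,300 excess over £298,200 is £2,604; credit = £4,775 − £2,604 = £2,171.
Energy Efficiency Rebate: £307,500 is £80,000 into a £100,000 phase-out range, leaving 20,000/100,000 of the credit: £8,070 × 20,000/100,000 = £1,614.
Total: £2,156 + £6,200 + £2,171 + £1,614 = £12,141.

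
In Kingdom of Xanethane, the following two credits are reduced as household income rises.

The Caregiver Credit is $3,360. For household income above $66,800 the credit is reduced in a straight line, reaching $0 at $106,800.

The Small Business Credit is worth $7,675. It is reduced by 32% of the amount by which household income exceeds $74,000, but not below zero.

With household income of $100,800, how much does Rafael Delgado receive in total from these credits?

$504

Caregiver Credit: $100,800 is $34,000 into a $40,000 phase-out range, leaving 6,000/40,000 of the credit: $3,360 × 6,000/40,000 = $504.
Small Business Credit: 32% of the $26,800 excess over $74,000 is $8,576 ≥ base, so the credit is $0.
Total: $504 + $0 = $504.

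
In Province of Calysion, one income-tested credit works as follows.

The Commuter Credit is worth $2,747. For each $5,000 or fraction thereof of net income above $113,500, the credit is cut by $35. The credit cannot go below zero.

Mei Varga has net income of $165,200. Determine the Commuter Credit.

Commuter Credit: income exceeds $113,500 by $51,700, which is 11 full-or-partial $5,000 increments; reduction = 11 × $35 = $385, leaving $2,362.

$2,362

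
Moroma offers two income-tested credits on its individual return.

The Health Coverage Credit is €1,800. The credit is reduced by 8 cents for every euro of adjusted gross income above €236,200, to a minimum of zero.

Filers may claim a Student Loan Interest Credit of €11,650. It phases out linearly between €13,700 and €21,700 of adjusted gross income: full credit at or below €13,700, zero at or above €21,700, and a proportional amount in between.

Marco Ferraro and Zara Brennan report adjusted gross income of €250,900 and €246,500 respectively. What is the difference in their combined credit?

Marco (€250,900): Health Coverage Credit: 8% of the €14,700 excess over €236,200 is €1,176; credit = €1,800 − €1,176 = €624. Student Loan Interest Credit: €250,900 is at or above €21,700, so the credit is €0. total €624 + €0 = €624
Zara (€246,500): Health Coverage Credit: 8% of the €10,300 excess over €236,200 is €824; credit = €1,800 − €824 = €976. Student Loan Interest Credit: €246,500 is at or above €21,700, so the credit is €0. total €976 + €0 = €976
Difference: |€624 − €976| = €352.

€352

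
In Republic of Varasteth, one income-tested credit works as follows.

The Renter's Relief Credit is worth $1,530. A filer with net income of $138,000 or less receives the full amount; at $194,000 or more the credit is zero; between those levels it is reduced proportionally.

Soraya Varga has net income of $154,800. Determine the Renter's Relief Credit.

Renter's Relief Credit: $154,800 is $16,800 into a $56,000 phase-out range, leaving 39,200/56,000 of the credit: $1,530 × 39,200/56,000 = $1,071.

$1,071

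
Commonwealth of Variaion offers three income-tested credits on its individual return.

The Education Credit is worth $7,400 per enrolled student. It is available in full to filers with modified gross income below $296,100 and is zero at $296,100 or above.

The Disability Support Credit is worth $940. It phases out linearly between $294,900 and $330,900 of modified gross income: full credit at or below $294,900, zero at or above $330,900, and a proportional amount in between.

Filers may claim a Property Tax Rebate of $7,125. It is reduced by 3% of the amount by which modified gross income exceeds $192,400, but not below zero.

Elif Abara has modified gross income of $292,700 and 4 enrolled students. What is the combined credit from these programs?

$34,656

Education Credit: base = 4 × $7,400 = $29,600. $292,700 is below the $296,100 cutoff, so the full $29,600 applies.
Disability Support Credit: $292,700 is at or below the $294,900 threshold, so the full $940 applies.
Property Tax Rebate: 3% of the $100,300 excess over $192,400 is $3,009; credit = $7,125 − $3,009 = $4,116.
Total: $29,600 + $940 + $4,116 = $34,656.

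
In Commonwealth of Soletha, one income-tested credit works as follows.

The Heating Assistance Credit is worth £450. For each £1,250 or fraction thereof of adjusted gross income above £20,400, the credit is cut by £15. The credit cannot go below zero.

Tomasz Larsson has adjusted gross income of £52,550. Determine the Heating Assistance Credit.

Heating Assistance Credit: income exceeds £20,400 by £32,150, which is 26 full-or-partial £1,250 increments; reduction = 26 × £15 = £390, leaving £60.

£60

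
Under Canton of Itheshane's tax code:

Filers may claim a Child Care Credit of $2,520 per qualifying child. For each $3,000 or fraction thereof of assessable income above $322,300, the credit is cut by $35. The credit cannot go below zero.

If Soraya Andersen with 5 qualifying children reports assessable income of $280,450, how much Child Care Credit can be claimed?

Child Care Credit: base = 5 × $2,520 = $12,600. $280,450 is at or below the $322,300 threshold, so the full $12,600 applies.

$12,600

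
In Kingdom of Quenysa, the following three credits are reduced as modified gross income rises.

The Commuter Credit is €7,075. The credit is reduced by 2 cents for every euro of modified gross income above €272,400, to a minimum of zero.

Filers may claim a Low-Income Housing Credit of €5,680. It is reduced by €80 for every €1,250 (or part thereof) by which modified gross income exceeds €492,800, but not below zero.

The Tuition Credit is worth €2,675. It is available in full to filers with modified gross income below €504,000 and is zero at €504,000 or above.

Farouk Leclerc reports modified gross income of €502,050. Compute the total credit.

Commuter Credit: 2% of the €229,650 excess over €272,400 is €4,593; credit = €7,075 − €4,593 = €2,482.
Low-Income Housing Credit: income exceeds €492,800 by €9,250, which is 8 full-or-partial €1,250 increments; reduction = 8 × €80 = €640, leaving €5,040.
Tuition Credit: €502,050 is below the €504,000 cutoff, so the full €2,675 applies.
Total: €2,482 + €5,040 + €2,675 = €10,197.

€10,197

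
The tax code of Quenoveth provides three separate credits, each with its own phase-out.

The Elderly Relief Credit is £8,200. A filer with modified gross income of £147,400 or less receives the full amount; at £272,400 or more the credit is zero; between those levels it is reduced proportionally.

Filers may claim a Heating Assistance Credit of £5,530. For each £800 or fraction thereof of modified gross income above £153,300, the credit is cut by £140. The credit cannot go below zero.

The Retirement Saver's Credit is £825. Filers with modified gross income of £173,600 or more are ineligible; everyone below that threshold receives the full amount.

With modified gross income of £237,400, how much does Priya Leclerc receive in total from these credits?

Elderly Relief Credit: £237,400 is £90,000 into a £125,000 phase-out range, leaving 35,000/125,000 of the credit: £8,200 × 35,000/125,000 = £2,296.
Heating Assistance Credit: income exceeds £153,300 by £84,100 → 106 increments × £140 = £14,840 ≥ base, so the credit is £0.
Retirement Saver's Credit: £237,400 meets or exceeds the £173,600 cutoff, so the credit is £0.
Total: £2,296 + £0 + £0 = £2,296.

£2,296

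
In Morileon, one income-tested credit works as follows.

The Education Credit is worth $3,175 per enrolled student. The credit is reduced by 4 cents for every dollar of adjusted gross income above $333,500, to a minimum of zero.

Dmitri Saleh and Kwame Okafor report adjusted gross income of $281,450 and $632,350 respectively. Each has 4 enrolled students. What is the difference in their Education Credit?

$11,954

Dmitri ($281,450): Education Credit: base = 4 × $3,175 = $12,700. $281,450 is at or below the $333,500 threshold, so the full $12,700 applies.
Kwame ($632,350): Education Credit: base = 4 × $3,175 = $12,700. 4% of the $298,850 excess over $333,500 is $11,954; credit = $12,700 − $11,954 = $746.
Difference: |$12,700 − $746| = $11,954.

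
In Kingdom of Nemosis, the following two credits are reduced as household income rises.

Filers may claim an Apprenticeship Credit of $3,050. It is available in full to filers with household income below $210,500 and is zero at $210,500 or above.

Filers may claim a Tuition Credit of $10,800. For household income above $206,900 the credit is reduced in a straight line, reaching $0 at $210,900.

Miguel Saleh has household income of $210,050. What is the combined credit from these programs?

$5,345

Apprenticeship Credit: $210,050 is below the $210,500 cutoff, so the full $3,050 applies.
Tuition Credit: $210,050 is $3,150 into a $4,000 phase-out range, leaving 850/4,000 of the credit: $10,800 × 850/4,000 = $2,295.
Total: $3,050 + $2,295 = $5,345.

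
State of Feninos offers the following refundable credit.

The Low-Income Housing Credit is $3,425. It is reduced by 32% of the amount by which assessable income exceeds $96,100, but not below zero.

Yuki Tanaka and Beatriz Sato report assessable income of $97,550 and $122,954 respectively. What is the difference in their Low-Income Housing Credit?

Yuki ($97,550): Low-Income Housing Credit: 32% of the $1,450 excess over $96,100 is $464; credit = $3,425 − $464 = $2,961.
Beatriz ($122,954): Low-Income Housing Credit: 32% of the $26,854 excess over $96,100 is $8,593.28 ≥ base, so the credit is $0.
Difference: |$2,961 − $0| = $2,961.

$2,961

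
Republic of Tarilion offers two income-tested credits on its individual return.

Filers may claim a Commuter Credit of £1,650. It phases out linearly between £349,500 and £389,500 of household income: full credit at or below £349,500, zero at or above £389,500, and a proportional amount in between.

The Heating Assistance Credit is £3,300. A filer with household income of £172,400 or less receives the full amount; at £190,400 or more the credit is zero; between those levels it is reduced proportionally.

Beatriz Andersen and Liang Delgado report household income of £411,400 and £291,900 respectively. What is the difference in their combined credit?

£1,650

Beatriz (£411,400): Commuter Credit: £411,400 is at or above £389,500, so the credit is £0. Heating Assistance Credit: £411,400 is at or above £190,400, so the credit is £0. total £0 + £0 = £0
Liang (£291,900): Commuter Credit: £291,900 is at or below the £349,500 threshold, so the full £1,650 applies. Heating Assistance Credit: £291,900 is at or above £190,400, so the credit is £0. total £1,650 + £0 = £1,650
Difference: |£0 − £1,650| = £1,650.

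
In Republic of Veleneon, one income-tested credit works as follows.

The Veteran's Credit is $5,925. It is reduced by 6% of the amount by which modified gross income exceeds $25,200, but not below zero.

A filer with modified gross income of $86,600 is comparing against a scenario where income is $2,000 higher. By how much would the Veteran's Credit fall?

At $86,600 — 6% of the $61,400 excess over $25,200 is $3,684; credit = $5,925 − $3,684 = $2,241.
At $88,600 — 6% of the $63,400 excess over $25,200 is $3,804; credit = $5,925 − $3,804 = $2,121.
Lost: $2,241 − $2,121 = $120.

$120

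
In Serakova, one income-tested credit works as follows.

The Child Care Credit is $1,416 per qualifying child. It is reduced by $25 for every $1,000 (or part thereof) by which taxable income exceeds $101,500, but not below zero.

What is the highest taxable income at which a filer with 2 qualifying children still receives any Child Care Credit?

$214,500

Full credit = 2 × $1,416 = $2,832.
After 113 increments the reduction is 113 × $25 = $2,825, leaving $7; one more increment wipes it out. Increment 113 ends at excess 113 × $1,000 = $113,000, so the highest qualifying income is $101,500 + $113,000 = $214,500.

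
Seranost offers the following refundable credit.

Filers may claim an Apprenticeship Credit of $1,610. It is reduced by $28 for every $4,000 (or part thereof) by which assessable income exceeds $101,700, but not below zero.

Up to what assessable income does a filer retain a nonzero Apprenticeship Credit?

$329,700

After 57 increments the reduction is 57 × $28 = $1,596, leaving $14; one more increment wipes it out. Increment 57 ends at excess 57 × $4,000 = $228,000, so the highest qualifying income is $101,700 + $228,000 = $329,700.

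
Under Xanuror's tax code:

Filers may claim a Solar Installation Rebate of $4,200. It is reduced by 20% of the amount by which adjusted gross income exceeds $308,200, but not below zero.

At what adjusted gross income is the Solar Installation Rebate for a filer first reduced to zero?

The credit falls by 20% of each dollar above $308,200, so it reaches zero when the excess is $4,200 / 20% = $21,000: income = $308,200 + $21,000 = $329,200.

$329,200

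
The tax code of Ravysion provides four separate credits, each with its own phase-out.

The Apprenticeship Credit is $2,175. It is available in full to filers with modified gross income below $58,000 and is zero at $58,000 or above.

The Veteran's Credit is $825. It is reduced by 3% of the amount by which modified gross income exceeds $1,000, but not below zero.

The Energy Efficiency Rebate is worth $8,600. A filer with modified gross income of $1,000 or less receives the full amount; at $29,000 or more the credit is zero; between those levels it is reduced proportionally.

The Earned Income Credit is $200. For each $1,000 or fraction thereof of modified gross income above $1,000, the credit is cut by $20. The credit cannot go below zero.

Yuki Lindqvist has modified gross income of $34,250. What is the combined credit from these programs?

$2,175

Apprenticeship Credit: $34,250 is below the $58,000 cutoff, so the full $2,175 applies.
Veteran's Credit: 3% of the $33,250 excess over $1,000 is $997.50 ≥ base, so the credit is $0.
Energy Efficiency Rebate: $34,250 is at or above $29,000, so the credit is $0.
Earned Income Credit: income exceeds $1,000 by $33,250 → 34 increments × $20 = $680 ≥ base, so the credit is $0.
Total: $2,175 + $0 + $0 + $0 = $2,175.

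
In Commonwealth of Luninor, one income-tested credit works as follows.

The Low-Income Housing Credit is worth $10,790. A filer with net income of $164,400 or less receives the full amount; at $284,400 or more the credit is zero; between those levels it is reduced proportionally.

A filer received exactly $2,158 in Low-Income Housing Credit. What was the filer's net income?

$2,158 is 2,158/10,790 of the full $10,790, so 8,632/10,790 of the $120,000 range has been used: income = $164,400 + $120,000 × 8,632/10,790 = $260,400.

$260,400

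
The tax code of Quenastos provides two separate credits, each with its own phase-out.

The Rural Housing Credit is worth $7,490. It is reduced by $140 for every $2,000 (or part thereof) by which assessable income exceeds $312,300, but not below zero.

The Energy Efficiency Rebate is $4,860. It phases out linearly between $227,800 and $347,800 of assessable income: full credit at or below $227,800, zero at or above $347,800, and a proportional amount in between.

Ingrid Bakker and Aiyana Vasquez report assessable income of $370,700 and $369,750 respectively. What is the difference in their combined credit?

Ingrid ($370,700): Rural Housing Credit: income exceeds $312,300 by $58,400, which is 30 full-or-partial $2,000 increments; reduction = 30 × $140 = $4,200, leaving $3,290. Energy Efficiency Rebate: $370,700 is at or above $347,800, so the credit is $0. total $3,290 + $0 = $3,290
Aiyana ($369,750): Rural Housing Credit: income exceeds $312,300 by $57,450, which is 29 full-or-partial $2,000 increments; reduction = 29 × $140 = $4,060, leaving $3,430. Energy Efficiency Rebate: $369,750 is at or above $347,800, so the credit is $0. total $3,430 + $0 = $3,430
Difference: |$3,290 − $3,430| = $140.

$140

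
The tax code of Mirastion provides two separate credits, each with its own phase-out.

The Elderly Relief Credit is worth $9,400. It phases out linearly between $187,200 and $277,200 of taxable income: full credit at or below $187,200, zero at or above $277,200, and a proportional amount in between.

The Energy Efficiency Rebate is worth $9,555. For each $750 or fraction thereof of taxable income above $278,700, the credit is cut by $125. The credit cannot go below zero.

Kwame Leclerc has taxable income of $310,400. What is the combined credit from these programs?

$4,180

Elderly Relief Credit: $310,400 is at or above $277,200, so the credit is $0.
Energy Efficiency Rebate: income exceeds $278,700 by $31,700, which is 43 full-or-partial $750 increments; reduction = 43 × $125 = $5,375, leaving $4,180.
Total: $0 + $4,180 = $4,180.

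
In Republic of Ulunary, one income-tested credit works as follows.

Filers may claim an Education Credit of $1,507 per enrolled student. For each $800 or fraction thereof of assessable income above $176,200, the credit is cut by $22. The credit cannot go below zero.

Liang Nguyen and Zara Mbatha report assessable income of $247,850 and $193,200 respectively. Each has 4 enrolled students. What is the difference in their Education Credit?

$1,496

Liang ($247,850): Education Credit: base = 4 × $1,507 = $6,028. income exceeds $176,200 by $71,650, which is 90 full-or-partial $800 increments; reduction = 90 × $22 = $1,980, leaving $4,048.
Zara ($193,200): Education Credit: base = 4 × $1,507 = $6,028. income exceeds $176,200 by $17,000, which is 22 full-or-partial $800 increments; reduction = 22 × $22 = $484, leaving $5,544.
Difference: |$4,048 − $5,544| = $1,496.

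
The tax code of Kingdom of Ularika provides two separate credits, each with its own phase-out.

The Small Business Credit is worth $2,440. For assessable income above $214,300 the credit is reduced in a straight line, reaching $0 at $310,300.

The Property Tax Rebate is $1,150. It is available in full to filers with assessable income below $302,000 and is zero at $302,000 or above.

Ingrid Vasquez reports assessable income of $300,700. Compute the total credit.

Small Business Credit: $300,700 is $86,400 into a $96,000 phase-out range, leaving 9,600/96,000 of the credit: $2,440 × 9,600/96,000 = $244.
Property Tax Rebate: $300,700 is below the $302,000 cutoff, so the full $1,150 applies.
Total: $244 + $1,150 = $1,394.

$1,394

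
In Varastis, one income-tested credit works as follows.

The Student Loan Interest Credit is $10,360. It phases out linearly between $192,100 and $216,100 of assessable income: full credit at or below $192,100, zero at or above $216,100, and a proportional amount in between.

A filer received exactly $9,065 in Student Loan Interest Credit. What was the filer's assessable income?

$195,100

$9,065 is 9,065/10,360 of the full $10,360, so 1,295/10,360 of the $24,000 range has been used: income = $192,100 + $24,000 × 1,295/10,360 = $195,100.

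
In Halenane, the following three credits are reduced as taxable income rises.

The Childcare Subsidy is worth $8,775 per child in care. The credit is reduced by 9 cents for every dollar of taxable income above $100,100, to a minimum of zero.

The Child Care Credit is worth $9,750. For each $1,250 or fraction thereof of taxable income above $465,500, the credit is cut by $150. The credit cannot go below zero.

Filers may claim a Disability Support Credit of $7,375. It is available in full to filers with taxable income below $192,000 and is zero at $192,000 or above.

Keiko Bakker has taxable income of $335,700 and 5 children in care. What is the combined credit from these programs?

Childcare Subsidy: base = 5 × $8,775 = $43,875. 9% of the $235,600 excess over $100,100 is $21,204; credit = $43,875 − $21,204 = $22,671.
Child Care Credit: $335,700 is at or below the $465,500 threshold, so the full $9,750 applies.
Disability Support Credit: $335,700 meets or exceeds the $192,000 cutoff, so the credit is $0.
Total: $22,671 + $9,750 + $0 = $32,421.

$32,421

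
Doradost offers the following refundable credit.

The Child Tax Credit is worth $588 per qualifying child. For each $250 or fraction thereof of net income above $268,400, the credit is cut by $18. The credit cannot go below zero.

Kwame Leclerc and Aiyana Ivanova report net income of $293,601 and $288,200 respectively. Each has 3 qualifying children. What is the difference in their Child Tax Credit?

$324

Kwame ($293,601): Child Tax Credit: base = 3 × $588 = $1,764. income exceeds $268,400 by $25,201 → 101 increments × $18 = $1,818 ≥ base, so the credit is $0.
Aiyana ($288,200): Child Tax Credit: base = 3 × $588 = $1,764. income exceeds $268,400 by $19,800, which is 80 full-or-partial $250 increments; reduction = 80 × $18 = $1,440, leaving $324.
Difference: |$0 − $324| = $324.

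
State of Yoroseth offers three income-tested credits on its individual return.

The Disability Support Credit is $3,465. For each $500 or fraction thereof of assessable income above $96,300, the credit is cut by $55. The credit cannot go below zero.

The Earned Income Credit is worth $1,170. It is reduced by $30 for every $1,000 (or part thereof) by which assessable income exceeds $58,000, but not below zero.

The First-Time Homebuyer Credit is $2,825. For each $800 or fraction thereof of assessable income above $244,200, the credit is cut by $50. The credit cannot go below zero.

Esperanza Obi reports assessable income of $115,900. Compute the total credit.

$4,090

Disability Support Credit: income exceeds $96,300 by $19,600, which is 40 full-or-partial $500 increments; reduction = 40 × $55 = $2,200, leaving $1,265.
Earned Income Credit: income exceeds $58,000 by $57,900 → 58 increments × $30 = $1,740 ≥ base, so the credit is $0.
First-Time Homebuyer Credit: $115,900 is at or below the $244,200 threshold, so the full $2,825 applies.
Total: $1,265 + $0 + $2,825 = $4,090.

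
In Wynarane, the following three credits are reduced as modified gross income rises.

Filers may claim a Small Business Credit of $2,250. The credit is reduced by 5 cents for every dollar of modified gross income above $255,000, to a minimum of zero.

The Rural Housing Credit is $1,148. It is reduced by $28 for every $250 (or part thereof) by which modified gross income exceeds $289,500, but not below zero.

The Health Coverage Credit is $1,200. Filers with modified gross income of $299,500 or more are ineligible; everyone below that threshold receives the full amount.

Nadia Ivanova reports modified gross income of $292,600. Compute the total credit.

$2,354

Small Business Credit: 5% of the $37,600 excess over $255,000 is $1,880; credit = $2,250 − $1,880 = $370.
Rural Housing Credit: income exceeds $289,500 by $3,100, which is 13 full-or-partial $250 increments; reduction = 13 × $28 = $364, leaving $784.
Health Coverage Credit: $292,600 is below the $299,500 cutoff, so the full $1,200 applies.
Total: $370 + $784 + $1,200 = $2,354.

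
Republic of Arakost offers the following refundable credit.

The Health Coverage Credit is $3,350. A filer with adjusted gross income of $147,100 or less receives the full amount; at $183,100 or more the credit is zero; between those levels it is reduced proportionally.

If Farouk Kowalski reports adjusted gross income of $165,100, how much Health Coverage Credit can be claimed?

Health Coverage Credit: $165,100 is $18,000 into a $36,000 phase-out range, leaving 18,000/36,000 of the credit: $3,350 × 18,000/36,000 = $1,675.

$1,675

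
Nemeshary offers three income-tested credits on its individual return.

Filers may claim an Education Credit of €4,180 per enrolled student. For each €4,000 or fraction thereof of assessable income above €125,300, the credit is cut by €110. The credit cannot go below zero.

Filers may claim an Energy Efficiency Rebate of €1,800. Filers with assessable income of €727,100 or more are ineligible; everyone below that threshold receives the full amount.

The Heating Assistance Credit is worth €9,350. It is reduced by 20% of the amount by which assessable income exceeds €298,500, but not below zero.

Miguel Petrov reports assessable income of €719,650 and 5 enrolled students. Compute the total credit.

€6,310

Education Credit: base = 5 × €4,180 = €20,900. income exceeds €125,300 by €594,350, which is 149 full-or-partial €4,000 increments; reduction = 149 × €110 = €16,390, leaving €4,510.
Energy Efficiency Rebate: €719,650 is below the €727,100 cutoff, so the full €1,800 applies.
Heating Assistance Credit: 20% of the €421,150 excess over €298,500 is €84,230 ≥ base, so the credit is €0.
Total: €4,510 + €1,800 + €0 = €6,310.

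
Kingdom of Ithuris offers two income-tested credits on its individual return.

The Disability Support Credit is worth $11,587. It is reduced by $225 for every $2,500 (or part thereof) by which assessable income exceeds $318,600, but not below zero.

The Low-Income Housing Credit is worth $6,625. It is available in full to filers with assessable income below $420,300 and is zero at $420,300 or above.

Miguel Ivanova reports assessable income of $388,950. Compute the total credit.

Disability Support Credit: income exceeds $318,600 by $70,350, which is 29 full-or-partial $2,500 increments; reduction = 29 × $225 = $6,525, leaving $5,062.
Low-Income Housing Credit: $388,950 is below the $420,300 cutoff, so the full $6,625 applies.
Total: $5,062 + $6,625 = $11,687.

$11,687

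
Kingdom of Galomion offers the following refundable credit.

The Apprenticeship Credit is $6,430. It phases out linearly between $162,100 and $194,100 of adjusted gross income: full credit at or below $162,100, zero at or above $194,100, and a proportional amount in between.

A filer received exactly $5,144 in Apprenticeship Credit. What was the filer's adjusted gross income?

$168,500

$5,144 is 5,144/6,430 of the full $6,430, so 1,286/6,430 of the $32,000 range has been used: income = $162,100 + $32,000 × 1,286/6,430 = $168,500.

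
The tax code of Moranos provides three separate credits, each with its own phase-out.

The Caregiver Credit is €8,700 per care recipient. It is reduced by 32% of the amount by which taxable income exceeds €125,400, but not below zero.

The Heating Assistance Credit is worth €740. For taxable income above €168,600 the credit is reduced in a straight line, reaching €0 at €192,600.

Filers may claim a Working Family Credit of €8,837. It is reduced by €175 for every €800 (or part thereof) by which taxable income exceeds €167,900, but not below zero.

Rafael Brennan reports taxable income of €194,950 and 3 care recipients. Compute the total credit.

€6,731

Caregiver Credit: base = 3 × €8,700 = €26,100. 32% of the €69,550 excess over €125,400 is €22,256; credit = €26,100 − €22,256 = €3,844.
Heating Assistance Credit: €194,950 is at or above €192,600, so the credit is €0.
Working Family Credit: income exceeds €167,900 by €27,050, which is 34 full-or-partial €800 increments; reduction = 34 × €175 = €5,950, leaving €2,887.
Total: €3,844 + €0 + €2,887 = €6,731.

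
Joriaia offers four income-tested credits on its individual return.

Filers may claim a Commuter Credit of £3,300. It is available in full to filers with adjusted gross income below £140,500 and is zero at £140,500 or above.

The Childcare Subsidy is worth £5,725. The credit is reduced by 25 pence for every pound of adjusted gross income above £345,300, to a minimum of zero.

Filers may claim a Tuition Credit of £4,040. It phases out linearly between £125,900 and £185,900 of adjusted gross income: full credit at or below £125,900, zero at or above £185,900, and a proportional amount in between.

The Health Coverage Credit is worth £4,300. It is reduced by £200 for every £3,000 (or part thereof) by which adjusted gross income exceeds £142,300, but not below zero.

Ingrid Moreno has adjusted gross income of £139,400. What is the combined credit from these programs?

Commuter Credit: £139,400 is below the £140,500 cutoff, so the full £3,300 applies.
Childcare Subsidy: £139,400 is at or below the £345,300 threshold, so the full £5,725 applies.
Tuition Credit: £139,400 is £13,500 into a £60,000 phase-out range, leaving 46,500/60,000 of the credit: £4,040 × 46,500/60,000 = £3,131.
Health Coverage Credit: £139,400 is at or below the £142,300 threshold, so the full £4,300 applies.
Total: £3,300 + £5,725 + £3,131 + £4,300 = £16,456.

£16,456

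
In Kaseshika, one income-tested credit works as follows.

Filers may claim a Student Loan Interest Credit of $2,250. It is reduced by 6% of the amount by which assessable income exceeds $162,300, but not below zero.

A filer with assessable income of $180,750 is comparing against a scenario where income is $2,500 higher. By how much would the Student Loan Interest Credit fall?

$150

At $180,750 — 6% of the $18,450 excess over $162,300 is $1,107; credit = $2,250 − $1,107 = $1,143.
At $183,250 — 6% of the $20,950 excess over $162,300 is $1,257; credit = $2,250 − $1,257 = $993.
Lost: $1,143 − $993 = $150.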